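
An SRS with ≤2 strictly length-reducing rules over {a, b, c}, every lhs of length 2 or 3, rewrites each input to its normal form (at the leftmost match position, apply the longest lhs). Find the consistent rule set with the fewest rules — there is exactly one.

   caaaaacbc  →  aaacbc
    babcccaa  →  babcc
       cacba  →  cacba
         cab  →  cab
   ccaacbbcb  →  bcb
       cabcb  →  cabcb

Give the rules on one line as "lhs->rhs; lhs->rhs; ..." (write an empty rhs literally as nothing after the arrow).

  | caaaaacbc => aaacbc
  | babcccaa => babcc
  | cacba
  | cab

caa->; ccb->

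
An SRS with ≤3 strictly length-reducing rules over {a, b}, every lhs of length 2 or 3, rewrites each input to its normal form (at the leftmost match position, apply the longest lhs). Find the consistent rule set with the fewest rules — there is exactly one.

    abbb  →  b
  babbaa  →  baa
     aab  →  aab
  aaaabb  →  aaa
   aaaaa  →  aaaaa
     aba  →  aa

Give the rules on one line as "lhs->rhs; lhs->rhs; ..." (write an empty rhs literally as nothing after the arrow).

aba->aa; abb->

  | abbb => b
  | babbaa => baa
  | aab
  | aaaabb => aaa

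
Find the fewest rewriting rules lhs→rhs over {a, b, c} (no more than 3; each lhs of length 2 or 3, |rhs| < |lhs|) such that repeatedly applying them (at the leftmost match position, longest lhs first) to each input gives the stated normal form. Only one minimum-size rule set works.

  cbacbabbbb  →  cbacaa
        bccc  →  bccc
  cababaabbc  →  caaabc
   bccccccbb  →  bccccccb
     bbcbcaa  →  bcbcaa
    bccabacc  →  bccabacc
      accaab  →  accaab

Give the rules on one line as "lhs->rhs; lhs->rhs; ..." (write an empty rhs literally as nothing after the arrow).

bab->; bb->b; bbb->aa

  | cbacbabbbb => cbacbbb => cbacaa
  | bccc
  | cababaabbc => caaabbc => caaabc
  | bccccccbb => bccccccb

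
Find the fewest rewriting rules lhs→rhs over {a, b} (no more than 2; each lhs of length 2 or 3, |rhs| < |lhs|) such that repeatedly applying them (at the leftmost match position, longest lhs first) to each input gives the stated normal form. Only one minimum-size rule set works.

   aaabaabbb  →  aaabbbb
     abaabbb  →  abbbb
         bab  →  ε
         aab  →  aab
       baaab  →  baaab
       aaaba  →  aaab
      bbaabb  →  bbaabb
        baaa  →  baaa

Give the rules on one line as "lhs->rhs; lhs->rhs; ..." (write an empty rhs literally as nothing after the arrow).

  | aaabaabbb => aaababbb => aaabbbb
  | abaabbb => ababbb => abbbb
  | bab => ε
  | aab

aba->ab; bab->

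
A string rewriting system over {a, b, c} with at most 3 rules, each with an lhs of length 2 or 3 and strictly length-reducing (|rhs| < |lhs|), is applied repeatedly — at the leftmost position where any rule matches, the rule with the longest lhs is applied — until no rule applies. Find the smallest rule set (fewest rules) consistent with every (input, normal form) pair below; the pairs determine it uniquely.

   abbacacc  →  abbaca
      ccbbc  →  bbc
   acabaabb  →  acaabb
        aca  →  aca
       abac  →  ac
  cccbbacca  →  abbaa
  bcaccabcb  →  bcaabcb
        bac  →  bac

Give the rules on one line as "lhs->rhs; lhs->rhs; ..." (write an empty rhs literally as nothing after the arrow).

  | abbacacc => abbaca
  | ccbbc => bbc
  | acabaabb => acaabb
  | aca

aba->a; cc->; ccc->a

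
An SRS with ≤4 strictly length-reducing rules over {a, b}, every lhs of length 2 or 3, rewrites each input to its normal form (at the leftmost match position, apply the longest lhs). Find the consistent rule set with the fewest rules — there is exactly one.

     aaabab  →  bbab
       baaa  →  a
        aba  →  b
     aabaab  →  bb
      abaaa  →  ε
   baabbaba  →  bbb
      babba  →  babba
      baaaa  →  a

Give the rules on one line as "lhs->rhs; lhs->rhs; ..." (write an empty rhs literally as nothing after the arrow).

aa->a; aab->bb; aba->b; baa->

  | aaabab => aabab => bbab
  | baaa => a
  | aba => b
  | aabaab => bbaab => bb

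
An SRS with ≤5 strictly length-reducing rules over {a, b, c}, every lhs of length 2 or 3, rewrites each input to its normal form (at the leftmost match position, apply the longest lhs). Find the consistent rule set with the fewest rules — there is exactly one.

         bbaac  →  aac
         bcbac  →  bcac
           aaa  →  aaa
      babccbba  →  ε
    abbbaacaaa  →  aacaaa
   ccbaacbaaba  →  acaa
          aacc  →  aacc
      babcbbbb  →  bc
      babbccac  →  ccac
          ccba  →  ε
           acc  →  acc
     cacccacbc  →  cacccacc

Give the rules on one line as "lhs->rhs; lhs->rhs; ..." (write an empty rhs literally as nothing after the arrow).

  | bbaac => aac
  | bcbac => bcac
  | aaa
  | babccbba => bccbba => bbba => ba => ε

ba->; bb->; cb->c; ccb->b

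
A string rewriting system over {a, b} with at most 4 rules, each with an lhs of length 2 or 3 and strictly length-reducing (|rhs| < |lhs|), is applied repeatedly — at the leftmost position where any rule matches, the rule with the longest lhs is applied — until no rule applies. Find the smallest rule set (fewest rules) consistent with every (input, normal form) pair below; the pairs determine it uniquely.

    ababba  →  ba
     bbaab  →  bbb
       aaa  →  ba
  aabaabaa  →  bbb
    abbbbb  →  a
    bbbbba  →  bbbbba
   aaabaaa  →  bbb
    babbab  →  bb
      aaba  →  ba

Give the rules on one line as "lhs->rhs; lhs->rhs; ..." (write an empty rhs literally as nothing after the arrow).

  | ababba => aabba => aaba => aaa => ba
  | bbaab => bbaa => bbb
  | aaa => ba
  | aabaabaa => aaaabaa => baabaa => baaaa => bbaa => bbb

aa->b; aab->aa; ab->a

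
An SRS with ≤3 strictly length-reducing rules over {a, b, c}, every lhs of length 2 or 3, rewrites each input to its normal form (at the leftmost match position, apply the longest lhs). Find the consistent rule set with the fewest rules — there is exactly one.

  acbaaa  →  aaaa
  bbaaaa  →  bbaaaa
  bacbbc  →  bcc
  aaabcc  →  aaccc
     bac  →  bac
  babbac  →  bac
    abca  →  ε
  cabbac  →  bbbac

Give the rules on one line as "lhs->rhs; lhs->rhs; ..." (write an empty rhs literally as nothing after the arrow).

  | acbaaa => aaaa
  | bbaaaa
  | bacbbc => babc => bcc
  | aaabcc => aaccc

ab->c; ca->b; cb->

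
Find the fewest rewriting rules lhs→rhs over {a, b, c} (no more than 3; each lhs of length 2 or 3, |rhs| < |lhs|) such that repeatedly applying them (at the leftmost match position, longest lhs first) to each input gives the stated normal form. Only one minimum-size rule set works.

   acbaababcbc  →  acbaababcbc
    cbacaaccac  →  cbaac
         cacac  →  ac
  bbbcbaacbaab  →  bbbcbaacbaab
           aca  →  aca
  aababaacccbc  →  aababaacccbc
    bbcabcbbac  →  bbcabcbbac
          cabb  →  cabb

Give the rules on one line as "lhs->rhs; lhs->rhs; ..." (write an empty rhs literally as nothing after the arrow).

caa->a; cac->

  | acbaababcbc
  | cbacaaccac => cbaaccac => cbaac
  | cacac => ac
  | bbbcbaacbaab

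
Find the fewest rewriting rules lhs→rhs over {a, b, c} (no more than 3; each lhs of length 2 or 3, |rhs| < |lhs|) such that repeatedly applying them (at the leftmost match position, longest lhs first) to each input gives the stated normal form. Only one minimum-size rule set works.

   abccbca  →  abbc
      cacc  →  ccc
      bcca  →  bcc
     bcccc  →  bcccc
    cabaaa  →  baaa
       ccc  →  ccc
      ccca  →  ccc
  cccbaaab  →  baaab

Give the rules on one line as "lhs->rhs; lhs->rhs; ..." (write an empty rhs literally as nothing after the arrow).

ca->c; cb->b

  | abccbca => abcbca => abbca => abbc
  | cacc => ccc
  | bcca => bcc
  | bcccc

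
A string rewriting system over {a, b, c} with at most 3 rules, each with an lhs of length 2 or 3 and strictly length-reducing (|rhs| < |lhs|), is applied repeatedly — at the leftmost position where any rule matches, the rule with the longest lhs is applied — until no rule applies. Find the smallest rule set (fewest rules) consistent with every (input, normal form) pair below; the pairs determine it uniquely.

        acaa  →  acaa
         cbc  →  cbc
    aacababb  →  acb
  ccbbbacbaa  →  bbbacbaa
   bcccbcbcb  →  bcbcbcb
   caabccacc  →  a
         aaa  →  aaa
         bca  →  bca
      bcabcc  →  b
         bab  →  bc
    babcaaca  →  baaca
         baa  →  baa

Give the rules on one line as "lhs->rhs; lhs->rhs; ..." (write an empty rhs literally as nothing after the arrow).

aab->c; ab->c; cc->

  | acaa
  | cbc
  | aacababb => aaccabb => aaabb => acb
  | ccbbbacbaa => bbbacbaa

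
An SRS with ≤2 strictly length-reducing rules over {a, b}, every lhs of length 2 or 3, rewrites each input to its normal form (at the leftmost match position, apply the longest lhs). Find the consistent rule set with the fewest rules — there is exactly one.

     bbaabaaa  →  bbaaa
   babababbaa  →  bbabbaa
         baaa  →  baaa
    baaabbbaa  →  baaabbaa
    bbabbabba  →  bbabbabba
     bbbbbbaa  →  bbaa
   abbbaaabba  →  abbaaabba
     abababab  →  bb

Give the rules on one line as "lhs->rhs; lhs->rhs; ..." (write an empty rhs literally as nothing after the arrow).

aba->; bbb->bb

  | bbaabaaa => bbaaa
  | babababbaa => bbabbaa
  | baaa
  | baaabbbaa => baaabbaa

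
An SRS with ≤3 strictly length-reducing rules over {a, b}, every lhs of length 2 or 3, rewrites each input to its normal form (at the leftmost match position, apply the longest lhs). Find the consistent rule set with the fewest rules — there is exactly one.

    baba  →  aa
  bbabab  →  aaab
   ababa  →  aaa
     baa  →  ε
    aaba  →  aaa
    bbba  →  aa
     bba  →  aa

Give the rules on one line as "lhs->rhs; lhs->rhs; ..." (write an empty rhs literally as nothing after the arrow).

  | baba => aba => aa
  | bbabab => aabab => aaab
  | ababa => aaba => aaa
  | baa => ε

ba->a; baa->; bb->a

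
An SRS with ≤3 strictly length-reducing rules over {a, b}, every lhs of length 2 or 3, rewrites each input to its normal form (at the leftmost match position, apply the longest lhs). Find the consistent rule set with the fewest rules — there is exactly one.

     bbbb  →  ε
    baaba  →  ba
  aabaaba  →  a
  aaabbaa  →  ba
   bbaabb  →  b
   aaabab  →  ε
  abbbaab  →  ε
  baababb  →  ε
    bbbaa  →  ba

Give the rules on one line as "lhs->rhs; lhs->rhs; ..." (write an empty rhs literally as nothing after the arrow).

  | bbbb => bb => ε
  | baaba => baba => ba
  | aabaaba => abaaba => aaba => aba => a
  | aaabbaa => aabbaa => abbaa => baa => ba

aa->a; ab->; bb->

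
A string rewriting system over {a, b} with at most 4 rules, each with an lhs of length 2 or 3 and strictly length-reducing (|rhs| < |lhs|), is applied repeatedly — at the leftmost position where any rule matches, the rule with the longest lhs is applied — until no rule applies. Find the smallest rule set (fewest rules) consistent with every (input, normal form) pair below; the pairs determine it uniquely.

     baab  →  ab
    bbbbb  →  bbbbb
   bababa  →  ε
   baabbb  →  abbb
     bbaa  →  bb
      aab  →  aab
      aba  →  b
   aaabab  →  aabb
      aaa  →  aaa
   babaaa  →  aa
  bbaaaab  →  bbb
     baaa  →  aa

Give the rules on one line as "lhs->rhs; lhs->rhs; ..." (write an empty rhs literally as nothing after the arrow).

aba->b; ba->; bba->bb

  | baab => ab
  | bbbbb
  | bababa => baba => ba => ε
  | baabbb => abbb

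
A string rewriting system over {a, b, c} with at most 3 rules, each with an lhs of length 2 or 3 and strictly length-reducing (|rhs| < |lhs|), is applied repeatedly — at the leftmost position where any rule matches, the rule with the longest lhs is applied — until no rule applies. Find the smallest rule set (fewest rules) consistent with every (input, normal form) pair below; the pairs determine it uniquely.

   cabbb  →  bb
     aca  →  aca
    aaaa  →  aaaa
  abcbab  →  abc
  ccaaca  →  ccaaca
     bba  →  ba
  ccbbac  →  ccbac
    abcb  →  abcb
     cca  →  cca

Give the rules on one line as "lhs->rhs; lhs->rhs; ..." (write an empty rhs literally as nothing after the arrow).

  | cabbb => bb
  | aca
  | aaaa
  | abcbab => abc

bab->; bba->ba; cab->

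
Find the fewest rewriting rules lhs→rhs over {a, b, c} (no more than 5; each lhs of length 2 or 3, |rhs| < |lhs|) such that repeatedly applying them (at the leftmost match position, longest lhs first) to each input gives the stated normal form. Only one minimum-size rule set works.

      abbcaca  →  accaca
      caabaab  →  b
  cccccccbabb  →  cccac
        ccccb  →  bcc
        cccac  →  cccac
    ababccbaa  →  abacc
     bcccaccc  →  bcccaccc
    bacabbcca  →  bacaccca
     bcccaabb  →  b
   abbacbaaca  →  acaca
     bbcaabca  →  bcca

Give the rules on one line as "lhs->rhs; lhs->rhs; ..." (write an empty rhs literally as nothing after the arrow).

aa->; bb->c; cb->; ccb->bc

  | abbcaca => accaca
  | caabaab => cbaab => aab => b
  | cccccccbabb => cccccbcabb => cccbccabb => cbcccabb => cccabb => cccac
  | ccccb => ccbc => bcc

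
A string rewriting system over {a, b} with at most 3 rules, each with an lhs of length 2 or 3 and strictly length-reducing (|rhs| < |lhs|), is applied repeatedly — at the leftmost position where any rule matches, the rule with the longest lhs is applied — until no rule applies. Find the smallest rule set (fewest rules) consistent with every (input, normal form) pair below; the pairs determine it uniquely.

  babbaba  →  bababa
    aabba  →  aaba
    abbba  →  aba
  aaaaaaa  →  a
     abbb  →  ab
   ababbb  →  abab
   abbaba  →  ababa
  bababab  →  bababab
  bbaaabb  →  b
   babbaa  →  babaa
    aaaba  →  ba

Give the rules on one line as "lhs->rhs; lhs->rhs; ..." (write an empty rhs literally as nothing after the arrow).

  | babbaba => bababa
  | aabba => aaba
  | abbba => abba => aba
  | aaaaaaa => aaaa => a

aaa->; bb->b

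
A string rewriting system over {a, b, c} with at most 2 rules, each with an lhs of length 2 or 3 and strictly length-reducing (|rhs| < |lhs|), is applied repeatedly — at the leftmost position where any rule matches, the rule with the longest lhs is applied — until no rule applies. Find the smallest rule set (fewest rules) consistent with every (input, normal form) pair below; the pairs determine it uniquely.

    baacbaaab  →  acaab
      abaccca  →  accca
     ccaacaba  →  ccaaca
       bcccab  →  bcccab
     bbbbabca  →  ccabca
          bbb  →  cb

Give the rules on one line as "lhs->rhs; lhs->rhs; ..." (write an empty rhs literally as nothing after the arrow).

  | baacbaaab => acbaaab => acaab
  | abaccca => accca
  | ccaacaba => ccaaca
  | bcccab

ba->; bb->c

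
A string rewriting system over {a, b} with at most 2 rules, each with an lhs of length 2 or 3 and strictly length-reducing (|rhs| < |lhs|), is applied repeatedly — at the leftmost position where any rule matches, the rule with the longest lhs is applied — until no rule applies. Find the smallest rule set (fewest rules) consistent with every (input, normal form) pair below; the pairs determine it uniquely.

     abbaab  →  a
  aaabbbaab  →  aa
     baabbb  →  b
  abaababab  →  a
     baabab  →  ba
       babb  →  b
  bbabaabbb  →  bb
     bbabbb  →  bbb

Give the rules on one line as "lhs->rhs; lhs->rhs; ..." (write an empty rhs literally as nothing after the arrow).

  | abbaab => aab => a
  | aaabbbaab => aabaab => aaab => aa
  | baabbb => bab => b
  | abaababab => aababab => aabab => aab => a

ab->; abb->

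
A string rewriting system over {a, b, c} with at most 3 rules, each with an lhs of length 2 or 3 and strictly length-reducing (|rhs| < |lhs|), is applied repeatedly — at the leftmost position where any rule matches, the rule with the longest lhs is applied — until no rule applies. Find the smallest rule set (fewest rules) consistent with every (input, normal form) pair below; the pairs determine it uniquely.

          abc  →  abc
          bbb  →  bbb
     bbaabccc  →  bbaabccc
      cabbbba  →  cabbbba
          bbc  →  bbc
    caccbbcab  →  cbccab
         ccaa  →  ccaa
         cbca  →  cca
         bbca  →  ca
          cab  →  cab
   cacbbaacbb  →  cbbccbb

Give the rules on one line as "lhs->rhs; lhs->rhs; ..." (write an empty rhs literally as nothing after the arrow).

ac->b; bab->cc; bca->ca

  | abc
  | bbb
  | bbaabccc
  | cabbbba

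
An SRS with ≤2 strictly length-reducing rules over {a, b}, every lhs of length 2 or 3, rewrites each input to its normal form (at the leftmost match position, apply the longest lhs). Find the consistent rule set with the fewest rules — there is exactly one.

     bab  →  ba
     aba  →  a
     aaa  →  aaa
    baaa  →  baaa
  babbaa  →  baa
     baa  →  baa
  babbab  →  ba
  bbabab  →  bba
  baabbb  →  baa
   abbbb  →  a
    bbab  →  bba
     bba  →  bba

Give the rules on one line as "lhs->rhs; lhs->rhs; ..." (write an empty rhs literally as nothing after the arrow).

  | bab => ba
  | aba => a
  | aaa
  | baaa

ab->a; aba->a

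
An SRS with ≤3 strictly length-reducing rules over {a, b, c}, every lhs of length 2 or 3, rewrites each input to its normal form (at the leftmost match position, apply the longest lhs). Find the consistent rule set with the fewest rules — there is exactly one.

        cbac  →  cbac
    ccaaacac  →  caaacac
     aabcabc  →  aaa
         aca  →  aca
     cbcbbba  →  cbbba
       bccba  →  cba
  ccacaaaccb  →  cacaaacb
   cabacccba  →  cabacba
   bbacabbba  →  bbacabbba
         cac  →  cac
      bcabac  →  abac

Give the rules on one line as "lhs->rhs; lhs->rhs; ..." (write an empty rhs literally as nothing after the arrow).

  | cbac
  | ccaaacac => caaacac
  | aabcabc => aaabc => aaa
  | aca

bc->; cc->c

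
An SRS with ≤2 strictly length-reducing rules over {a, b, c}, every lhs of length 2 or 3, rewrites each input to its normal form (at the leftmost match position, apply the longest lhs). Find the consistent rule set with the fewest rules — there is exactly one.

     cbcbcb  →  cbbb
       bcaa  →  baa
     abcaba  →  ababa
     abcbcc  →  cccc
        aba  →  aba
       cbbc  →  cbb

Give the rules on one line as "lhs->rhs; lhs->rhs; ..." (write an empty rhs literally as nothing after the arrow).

abb->cc; bc->b

  | cbcbcb => cbbcb => cbbb
  | bcaa => baa
  | abcaba => ababa
  | abcbcc => abbcc => cccc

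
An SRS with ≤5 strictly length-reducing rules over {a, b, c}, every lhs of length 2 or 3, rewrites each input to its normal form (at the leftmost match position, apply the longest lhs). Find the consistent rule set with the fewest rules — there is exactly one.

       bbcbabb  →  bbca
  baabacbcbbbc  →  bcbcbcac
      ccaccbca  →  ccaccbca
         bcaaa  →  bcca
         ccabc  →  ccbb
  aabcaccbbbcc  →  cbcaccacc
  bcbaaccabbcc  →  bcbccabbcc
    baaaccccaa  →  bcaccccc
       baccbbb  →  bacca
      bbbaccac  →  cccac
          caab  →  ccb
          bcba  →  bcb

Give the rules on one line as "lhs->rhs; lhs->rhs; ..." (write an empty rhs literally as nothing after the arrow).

aa->c; abc->bb; bbb->a; cba->cb

  | bbcbabb => bbcbbb => bbca
  | baabacbcbbbc => bcbacbcbbbc => bcbcbcbbbc => bcbcbcac
  | ccaccbca
  | bcaaa => bcca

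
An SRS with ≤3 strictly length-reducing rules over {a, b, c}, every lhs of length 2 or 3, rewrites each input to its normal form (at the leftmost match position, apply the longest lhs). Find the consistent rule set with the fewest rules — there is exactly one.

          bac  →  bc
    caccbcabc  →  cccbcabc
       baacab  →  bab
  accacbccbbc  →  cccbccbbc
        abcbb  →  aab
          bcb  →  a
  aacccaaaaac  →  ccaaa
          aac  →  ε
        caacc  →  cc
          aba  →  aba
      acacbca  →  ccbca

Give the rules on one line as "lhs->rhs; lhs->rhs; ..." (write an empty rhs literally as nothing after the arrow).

  | bac => bc
  | caccbcabc => cccbcabc
  | baacab => bab
  | accacbccbbc => ccacbccbbc => cccbccbbc

aac->; ac->c; bcb->a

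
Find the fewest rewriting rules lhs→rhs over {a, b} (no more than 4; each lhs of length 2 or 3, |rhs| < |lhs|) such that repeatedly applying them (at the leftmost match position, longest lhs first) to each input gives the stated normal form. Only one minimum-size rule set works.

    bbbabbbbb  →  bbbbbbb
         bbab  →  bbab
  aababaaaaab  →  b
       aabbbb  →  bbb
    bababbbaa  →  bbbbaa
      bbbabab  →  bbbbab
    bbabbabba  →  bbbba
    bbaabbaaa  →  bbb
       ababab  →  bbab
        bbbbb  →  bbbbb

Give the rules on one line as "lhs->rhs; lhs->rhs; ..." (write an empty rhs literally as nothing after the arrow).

  | bbbabbbbb => bbbbbbb
  | bbab
  | aababaaaaab => abaaaaab => baaaaab => baab => b
  | aabbbb => bbb

aaa->; aab->; aba->ba; abb->b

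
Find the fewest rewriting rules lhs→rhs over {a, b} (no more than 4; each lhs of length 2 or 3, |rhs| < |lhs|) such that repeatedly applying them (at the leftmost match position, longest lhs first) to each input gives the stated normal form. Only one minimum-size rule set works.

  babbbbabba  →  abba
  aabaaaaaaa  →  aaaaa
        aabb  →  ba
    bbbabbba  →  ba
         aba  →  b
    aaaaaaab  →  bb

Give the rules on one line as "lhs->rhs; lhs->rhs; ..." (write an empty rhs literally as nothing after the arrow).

  | babbbbabba => babababba => bbbabba => baabba => abba
  | aabaaaaaaa => bbaaaaaaa => baaaaaa => aaaaa
  | aabb => bbb => ba
  | bbbabbba => baabbba => abbba => abaa => ba

aab->bb; aba->b; baa->a; bbb->ba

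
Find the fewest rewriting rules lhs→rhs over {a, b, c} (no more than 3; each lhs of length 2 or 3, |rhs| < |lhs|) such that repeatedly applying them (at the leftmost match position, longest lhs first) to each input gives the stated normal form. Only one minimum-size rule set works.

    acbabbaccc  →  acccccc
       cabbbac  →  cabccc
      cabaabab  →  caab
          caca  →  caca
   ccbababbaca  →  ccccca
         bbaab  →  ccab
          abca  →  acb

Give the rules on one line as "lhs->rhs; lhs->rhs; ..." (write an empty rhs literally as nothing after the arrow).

  | acbabbaccc => acbbaccc => acccccc
  | cabbbac => cabccc
  | cabaabab => caabab => caab
  | caca

ba->; bba->cc; bca->cb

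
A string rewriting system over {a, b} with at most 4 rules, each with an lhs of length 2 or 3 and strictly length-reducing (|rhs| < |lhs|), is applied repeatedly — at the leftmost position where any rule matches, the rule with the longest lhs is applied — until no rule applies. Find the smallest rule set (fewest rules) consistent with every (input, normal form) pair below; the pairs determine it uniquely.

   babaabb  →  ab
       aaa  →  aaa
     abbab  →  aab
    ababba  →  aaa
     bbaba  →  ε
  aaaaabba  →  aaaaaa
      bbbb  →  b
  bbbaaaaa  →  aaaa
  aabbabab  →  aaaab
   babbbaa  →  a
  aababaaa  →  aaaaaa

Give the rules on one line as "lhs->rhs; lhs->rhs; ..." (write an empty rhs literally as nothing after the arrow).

aba->aa; ba->; bb->b

  | babaabb => baabb => abb => ab
  | aaa
  | abbab => abab => aab
  | ababba => aabba => aaba => aaa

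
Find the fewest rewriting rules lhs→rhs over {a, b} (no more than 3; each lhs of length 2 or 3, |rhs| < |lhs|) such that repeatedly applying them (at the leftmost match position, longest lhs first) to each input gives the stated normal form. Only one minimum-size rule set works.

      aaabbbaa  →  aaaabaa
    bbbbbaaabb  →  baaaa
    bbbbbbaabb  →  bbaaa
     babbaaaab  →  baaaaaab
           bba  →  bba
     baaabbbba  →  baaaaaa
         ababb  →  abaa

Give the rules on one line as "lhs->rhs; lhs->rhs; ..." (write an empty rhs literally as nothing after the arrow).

abb->aa; bbb->b

  | aaabbbaa => aaaabaa
  | bbbbbaaabb => bbbaaabb => baaabb => baaaa
  | bbbbbbaabb => bbbbaabb => bbaabb => bbaaa
  | babbaaaab => baaaaaab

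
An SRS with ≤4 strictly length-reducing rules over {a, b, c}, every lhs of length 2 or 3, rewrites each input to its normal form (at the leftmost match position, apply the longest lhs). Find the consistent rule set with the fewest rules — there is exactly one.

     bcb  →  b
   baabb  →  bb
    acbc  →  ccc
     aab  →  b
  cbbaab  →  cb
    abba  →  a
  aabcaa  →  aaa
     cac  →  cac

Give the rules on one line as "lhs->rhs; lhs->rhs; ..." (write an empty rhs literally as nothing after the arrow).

  | bcb => ab => b
  | baabb => aabb => abb => bb
  | acbc => ccc
  | aab => ab => b

ab->b; acb->cc; ba->a; bc->a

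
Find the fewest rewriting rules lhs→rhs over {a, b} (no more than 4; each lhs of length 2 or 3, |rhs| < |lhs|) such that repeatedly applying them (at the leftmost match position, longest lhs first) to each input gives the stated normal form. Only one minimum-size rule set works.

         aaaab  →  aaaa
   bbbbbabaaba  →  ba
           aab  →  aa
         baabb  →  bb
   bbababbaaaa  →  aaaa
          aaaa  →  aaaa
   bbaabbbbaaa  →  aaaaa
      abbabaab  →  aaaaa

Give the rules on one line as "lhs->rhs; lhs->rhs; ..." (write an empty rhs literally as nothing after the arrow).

aab->aa; abb->aa; baa->; bba->

  | aaaab => aaaa
  | bbbbbabaaba => bbbbaaba => bbaba => ba
  | aab => aa
  | baabb => bb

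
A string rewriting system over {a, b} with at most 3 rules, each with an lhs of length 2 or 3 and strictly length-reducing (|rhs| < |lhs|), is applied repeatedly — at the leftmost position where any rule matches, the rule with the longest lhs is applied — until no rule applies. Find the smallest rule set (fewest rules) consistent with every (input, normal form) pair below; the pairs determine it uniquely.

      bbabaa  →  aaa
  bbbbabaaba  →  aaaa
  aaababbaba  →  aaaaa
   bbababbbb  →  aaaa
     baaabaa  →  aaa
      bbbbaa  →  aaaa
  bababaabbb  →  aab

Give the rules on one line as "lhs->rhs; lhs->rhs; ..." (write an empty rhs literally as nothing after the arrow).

  | bbabaa => aabaa => aaa
  | bbbbabaaba => abbabaaba => aaabaaba => aaaaba => aaaa
  | aaababbaba => aaabbaba => aaaaaba => aaaaa
  | bbababbbb => aababbbb => aabbbb => aaabb => aaaa

ba->; bb->a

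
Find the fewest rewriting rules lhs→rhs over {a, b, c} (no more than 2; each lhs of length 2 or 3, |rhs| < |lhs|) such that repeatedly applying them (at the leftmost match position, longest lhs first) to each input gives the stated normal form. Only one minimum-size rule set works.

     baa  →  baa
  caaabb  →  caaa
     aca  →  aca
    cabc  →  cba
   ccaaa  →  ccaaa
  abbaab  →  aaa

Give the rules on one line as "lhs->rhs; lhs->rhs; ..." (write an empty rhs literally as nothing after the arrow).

  | baa
  | caaabb => caaab => caaa
  | aca
  | cabc => cba

ab->a; abc->ba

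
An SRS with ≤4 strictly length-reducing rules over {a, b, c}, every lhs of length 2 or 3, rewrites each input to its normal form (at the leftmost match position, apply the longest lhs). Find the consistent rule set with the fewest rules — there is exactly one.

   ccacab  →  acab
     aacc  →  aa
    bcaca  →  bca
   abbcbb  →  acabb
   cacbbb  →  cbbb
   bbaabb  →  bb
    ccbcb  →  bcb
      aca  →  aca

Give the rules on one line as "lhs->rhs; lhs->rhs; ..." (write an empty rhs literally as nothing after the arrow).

  | ccacab => acab
  | aacc => aa
  | bcaca => bca
  | abbcbb => acabb

ba->; bbc->ca; cac->c; cc->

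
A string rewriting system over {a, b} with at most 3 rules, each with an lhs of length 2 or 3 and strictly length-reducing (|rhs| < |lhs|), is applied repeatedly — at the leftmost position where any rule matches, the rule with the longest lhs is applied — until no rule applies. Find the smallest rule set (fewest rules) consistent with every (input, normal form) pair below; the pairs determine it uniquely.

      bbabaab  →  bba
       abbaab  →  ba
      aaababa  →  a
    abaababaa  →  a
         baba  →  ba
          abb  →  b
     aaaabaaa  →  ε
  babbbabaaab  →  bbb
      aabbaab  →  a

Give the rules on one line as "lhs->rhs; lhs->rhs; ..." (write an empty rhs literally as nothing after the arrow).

aa->; aab->a; ab->

  | bbabaab => bbaab => bba
  | abbaab => baab => ba
  | aaababa => ababa => aba => a
  | abaababaa => aababaa => aabaa => aaa => a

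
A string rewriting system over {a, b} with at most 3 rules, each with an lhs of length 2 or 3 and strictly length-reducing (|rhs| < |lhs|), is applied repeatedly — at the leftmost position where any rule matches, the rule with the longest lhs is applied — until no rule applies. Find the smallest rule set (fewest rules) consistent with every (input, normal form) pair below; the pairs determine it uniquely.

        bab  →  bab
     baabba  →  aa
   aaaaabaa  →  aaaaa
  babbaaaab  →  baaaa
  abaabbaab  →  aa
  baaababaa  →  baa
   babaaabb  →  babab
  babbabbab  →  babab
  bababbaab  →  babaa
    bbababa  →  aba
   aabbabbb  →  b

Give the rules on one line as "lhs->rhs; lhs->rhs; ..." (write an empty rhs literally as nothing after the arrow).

  | bab
  | baabba => bba => aa
  | aaaaabaa => aaaaa
  | babbaaaab => baaaaaab => baaaa

aab->; bb->a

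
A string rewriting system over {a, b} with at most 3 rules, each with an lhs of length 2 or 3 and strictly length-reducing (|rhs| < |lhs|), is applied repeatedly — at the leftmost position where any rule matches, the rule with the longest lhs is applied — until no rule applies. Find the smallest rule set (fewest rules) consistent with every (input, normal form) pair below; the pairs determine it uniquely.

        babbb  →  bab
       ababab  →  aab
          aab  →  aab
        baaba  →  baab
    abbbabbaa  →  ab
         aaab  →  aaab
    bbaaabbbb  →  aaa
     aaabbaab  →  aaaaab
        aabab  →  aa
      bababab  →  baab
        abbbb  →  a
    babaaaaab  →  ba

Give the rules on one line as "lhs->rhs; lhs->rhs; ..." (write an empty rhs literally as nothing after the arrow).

aba->ab; bb->

  | babbb => bab
  | ababab => abbab => aab
  | aab
  | baaba => baab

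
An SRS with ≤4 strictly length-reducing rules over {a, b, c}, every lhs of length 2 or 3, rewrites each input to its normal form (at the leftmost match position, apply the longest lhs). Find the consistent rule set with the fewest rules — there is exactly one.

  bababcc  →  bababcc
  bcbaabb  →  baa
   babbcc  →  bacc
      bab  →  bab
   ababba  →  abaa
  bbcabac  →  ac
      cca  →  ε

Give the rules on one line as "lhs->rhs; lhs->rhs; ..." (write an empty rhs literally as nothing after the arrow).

bb->; ca->b; cb->

  | bababcc
  | bcbaabb => baabb => baa
  | babbcc => bacc
  | bab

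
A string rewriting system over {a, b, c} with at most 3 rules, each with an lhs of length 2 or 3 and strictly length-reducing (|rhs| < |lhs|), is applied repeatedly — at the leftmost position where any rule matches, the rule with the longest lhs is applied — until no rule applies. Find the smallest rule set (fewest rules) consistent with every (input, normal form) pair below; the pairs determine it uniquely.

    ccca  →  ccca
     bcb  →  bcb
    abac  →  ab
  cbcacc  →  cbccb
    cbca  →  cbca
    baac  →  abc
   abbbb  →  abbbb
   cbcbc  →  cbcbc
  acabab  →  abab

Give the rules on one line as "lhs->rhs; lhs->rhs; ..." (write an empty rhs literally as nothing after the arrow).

ac->; acc->cb; baa->ab

  | ccca
  | bcb
  | abac => ab
  | cbcacc => cbccb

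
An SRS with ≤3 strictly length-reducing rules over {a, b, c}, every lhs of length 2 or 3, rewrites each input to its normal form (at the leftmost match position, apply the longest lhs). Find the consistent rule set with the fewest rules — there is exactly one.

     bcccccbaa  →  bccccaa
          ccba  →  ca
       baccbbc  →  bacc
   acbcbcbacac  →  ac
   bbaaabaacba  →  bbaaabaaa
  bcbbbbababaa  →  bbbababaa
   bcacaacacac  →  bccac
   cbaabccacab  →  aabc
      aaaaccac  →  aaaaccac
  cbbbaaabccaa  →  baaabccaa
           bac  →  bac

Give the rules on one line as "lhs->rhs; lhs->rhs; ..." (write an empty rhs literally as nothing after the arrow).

  | bcccccbaa => bccccaa
  | ccba => ca
  | baccbbc => bacc
  | acbcbcbacac => acbcbacac => acbacac => aacac => ac

aca->; cb->; cbb->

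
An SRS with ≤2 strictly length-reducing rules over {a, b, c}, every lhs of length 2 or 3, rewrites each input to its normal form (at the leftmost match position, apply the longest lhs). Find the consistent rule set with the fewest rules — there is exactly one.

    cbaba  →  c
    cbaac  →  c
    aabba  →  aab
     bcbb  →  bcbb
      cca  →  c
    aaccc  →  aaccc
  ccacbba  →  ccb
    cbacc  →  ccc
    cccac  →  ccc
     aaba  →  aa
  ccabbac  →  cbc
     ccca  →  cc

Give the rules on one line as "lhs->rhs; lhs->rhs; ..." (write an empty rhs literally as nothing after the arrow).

ba->; ca->

  | cbaba => cba => c
  | cbaac => cac => c
  | aabba => aab
  | bcbb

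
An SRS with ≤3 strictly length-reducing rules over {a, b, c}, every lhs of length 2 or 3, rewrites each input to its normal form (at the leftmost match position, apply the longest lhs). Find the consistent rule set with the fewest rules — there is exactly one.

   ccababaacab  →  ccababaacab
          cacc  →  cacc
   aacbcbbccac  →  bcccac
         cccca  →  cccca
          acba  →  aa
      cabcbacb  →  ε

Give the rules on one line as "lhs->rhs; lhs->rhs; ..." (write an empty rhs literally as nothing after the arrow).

aab->bc; bac->ab; cb->

  | ccababaacab
  | cacc
  | aacbcbbccac => aacbbccac => aabccac => bcccac
  | cccca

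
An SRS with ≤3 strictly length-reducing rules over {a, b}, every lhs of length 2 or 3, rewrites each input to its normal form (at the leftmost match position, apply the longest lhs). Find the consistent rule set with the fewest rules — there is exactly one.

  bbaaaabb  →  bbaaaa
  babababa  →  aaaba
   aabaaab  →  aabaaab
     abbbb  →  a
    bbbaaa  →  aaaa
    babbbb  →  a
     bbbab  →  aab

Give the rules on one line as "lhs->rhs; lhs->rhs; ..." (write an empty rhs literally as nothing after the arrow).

abb->a; bab->ab; bbb->a

  | bbaaaabb => bbaaaa
  | babababa => abababa => aababa => aaaba
  | aabaaab
  | abbbb => abb => a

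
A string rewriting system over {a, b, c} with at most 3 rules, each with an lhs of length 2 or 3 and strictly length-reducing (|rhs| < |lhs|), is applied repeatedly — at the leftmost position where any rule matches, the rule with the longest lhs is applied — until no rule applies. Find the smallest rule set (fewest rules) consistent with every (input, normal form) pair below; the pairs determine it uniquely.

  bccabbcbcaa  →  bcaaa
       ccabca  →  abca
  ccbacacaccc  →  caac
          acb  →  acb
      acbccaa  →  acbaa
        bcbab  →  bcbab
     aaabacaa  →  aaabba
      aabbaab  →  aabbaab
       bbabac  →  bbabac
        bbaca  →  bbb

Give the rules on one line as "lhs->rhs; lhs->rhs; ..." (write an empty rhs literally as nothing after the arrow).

aca->b; bbc->ca; cc->

  | bccabbcbcaa => babbcbcaa => bacabcaa => bbbcaa => bcaaa
  | ccabca => abca
  | ccbacacaccc => bacacaccc => bbcaccc => caaccc => caac
  | acb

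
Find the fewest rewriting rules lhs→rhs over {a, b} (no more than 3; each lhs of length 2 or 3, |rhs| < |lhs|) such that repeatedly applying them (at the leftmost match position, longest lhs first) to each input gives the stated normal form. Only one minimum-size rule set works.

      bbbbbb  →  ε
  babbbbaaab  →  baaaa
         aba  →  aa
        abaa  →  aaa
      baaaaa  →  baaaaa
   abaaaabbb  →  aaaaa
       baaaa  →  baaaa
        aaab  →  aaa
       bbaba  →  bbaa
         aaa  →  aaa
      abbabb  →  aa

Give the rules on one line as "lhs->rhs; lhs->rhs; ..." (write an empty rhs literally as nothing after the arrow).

ab->a; bbb->

  | bbbbbb => bbb => ε
  | babbbbaaab => babbbaaab => babbaaab => babaaab => baaaab => baaaa
  | aba => aa
  | abaa => aaa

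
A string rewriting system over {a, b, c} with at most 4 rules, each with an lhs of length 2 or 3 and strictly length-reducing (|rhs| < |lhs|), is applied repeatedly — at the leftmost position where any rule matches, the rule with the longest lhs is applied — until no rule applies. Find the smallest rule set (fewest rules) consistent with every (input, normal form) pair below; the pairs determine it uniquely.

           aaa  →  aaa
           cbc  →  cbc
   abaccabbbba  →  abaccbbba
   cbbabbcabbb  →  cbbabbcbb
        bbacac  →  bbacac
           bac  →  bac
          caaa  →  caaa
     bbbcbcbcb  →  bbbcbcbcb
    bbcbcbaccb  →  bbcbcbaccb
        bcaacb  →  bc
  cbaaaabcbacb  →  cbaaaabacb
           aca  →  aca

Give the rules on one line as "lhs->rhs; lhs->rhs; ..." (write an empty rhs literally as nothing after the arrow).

aac->a; abc->a; cab->c

  | aaa
  | cbc
  | abaccabbbba => abaccbbba
  | cbbabbcabbb => cbbabbcbb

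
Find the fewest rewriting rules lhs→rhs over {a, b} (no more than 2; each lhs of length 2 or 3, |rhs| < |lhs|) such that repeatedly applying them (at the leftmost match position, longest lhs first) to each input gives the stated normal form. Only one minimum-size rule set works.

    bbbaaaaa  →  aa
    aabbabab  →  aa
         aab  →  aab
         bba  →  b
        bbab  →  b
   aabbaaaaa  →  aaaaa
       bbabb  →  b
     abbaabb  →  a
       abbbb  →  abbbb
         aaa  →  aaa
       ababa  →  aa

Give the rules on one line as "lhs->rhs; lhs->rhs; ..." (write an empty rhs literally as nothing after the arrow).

ba->; bab->ba

  | bbbaaaaa => bbaaaa => baaa => aa
  | aabbabab => aabbaab => aabab => aaba => aa
  | aab
  | bba => b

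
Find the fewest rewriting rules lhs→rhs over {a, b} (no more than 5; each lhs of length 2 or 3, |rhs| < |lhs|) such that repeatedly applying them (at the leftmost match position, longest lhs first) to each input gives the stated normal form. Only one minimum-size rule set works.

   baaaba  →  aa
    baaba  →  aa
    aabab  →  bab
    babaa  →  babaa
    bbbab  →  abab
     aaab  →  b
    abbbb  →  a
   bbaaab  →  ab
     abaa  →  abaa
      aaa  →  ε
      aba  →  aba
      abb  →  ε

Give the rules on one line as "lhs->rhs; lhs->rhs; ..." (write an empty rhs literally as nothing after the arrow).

aaa->; aab->b; abb->; bb->a

  | baaaba => bba => aa
  | baaba => bba => aa
  | aabab => bab
  | babaa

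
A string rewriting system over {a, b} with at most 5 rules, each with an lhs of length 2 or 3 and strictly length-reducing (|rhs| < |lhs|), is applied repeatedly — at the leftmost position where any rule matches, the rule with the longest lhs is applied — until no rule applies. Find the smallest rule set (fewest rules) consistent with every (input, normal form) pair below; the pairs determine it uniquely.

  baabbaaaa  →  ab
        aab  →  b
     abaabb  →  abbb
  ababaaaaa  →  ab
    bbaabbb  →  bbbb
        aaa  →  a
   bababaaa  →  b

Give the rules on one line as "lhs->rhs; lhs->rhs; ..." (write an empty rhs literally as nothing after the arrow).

aa->; aba->ab; ba->b; baa->a

  | baabbaaaa => abbaaaa => abaaa => abaa => aba => ab
  | aab => b
  | abaabb => ababb => abbb
  | ababaaaaa => abbaaaaa => abaaaa => abaaa => abaa => aba => ab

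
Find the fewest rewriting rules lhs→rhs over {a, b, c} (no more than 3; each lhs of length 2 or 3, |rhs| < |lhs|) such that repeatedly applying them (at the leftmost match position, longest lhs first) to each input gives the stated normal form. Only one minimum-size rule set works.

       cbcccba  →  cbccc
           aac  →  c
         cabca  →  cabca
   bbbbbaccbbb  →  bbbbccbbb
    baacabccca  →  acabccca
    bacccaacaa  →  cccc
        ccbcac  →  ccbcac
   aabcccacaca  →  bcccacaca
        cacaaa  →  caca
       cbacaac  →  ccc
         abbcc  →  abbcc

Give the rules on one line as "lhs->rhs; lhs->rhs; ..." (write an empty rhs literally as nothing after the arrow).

aa->; ba->

  | cbcccba => cbccc
  | aac => c
  | cabca
  | bbbbbaccbbb => bbbbccbbb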